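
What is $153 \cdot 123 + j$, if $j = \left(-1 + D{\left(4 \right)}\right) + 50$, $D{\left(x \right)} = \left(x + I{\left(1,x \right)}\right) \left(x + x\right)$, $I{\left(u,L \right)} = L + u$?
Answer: $18940$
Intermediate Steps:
$D{\left(x \right)} = 2 x \left(1 + 2 x\right)$ ($D{\left(x \right)} = \left(x + \left(x + 1\right)\right) \left(x + x\right) = \left(x + \left(1 + x\right)\right) 2 x = \left(1 + 2 x\right) 2 x = 2 x \left(1 + 2 x\right)$)
$j = 121$ ($j = \left(-1 + 2 \cdot 4 \left(1 + 2 \cdot 4\right)\right) + 50 = \left(-1 + 2 \cdot 4 \left(1 + 8\right)\right) + 50 = \left(-1 + 2 \cdot 4 \cdot 9\right) + 50 = \left(-1 + 72\right) + 50 = 71 + 50 = 121$)
$153 \cdot 123 + j = 153 \cdot 123 + 121 = 18819 + 121 = 18940$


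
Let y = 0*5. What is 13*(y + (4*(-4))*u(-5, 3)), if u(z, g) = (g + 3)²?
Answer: -7488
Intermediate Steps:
y = 0
u(z, g) = (3 + g)²
13*(y + (4*(-4))*u(-5, 3)) = 13*(0 + (4*(-4))*(3 + 3)²) = 13*(0 - 16*6²) = 13*(0 - 16*36) = 13*(0 - 576) = 13*(-576) = -7488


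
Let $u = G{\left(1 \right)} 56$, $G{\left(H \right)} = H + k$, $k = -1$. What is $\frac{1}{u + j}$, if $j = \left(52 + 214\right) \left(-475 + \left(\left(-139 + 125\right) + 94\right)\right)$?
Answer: $- \frac{1}{105070} \approx -9.5175 \cdot 10^{-6}$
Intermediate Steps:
$G{\left(H \right)} = -1 + H$ ($G{\left(H \right)} = H - 1 = -1 + H$)
$j = -105070$ ($j = 266 \left(-475 + \left(-14 + 94\right)\right) = 266 \left(-475 + 80\right) = 266 \left(-395\right) = -105070$)
$u = 0$ ($u = \left(-1 + 1\right) 56 = 0 \cdot 56 = 0$)
$\frac{1}{u + j} = \frac{1}{0 - 105070} = \frac{1}{-105070} = - \frac{1}{105070}$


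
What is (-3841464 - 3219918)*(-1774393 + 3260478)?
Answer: -10493813869470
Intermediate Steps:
(-3841464 - 3219918)*(-1774393 + 3260478) = -7061382*1486085 = -10493813869470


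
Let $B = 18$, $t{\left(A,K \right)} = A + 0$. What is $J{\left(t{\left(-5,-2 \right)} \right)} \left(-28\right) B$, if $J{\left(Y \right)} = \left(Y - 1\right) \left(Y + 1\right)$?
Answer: $-12096$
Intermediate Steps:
$t{\left(A,K \right)} = A$
$J{\left(Y \right)} = \left(1 + Y\right) \left(-1 + Y\right)$ ($J{\left(Y \right)} = \left(-1 + Y\right) \left(1 + Y\right) = \left(1 + Y\right) \left(-1 + Y\right)$)
$J{\left(t{\left(-5,-2 \right)} \right)} \left(-28\right) B = \left(-1 + \left(-5\right)^{2}\right) \left(-28\right) 18 = \left(-1 + 25\right) \left(-28\right) 18 = 24 \left(-28\right) 18 = \left(-672\right) 18 = -12096$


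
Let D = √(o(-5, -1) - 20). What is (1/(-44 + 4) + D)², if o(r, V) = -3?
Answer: (-1 + 40*I*√23)²/1600 ≈ -22.999 - 0.23979*I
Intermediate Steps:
D = I*√23 (D = √(-3 - 20) = √(-23) = I*√23 ≈ 4.7958*I)
(1/(-44 + 4) + D)² = (1/(-44 + 4) + I*√23)² = (1/(-40) + I*√23)² = (-1/40 + I*√23)²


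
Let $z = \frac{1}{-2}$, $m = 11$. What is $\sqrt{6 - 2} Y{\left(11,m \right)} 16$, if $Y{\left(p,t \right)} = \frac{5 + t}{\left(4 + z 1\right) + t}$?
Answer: $\frac{1024}{29} \approx 35.31$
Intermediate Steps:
$z = - \frac{1}{2} \approx -0.5$
$Y{\left(p,t \right)} = \frac{5 + t}{\frac{7}{2} + t}$ ($Y{\left(p,t \right)} = \frac{5 + t}{\left(4 - \frac{1}{2}\right) + t} = \frac{5 + t}{\frac{7}{2} + t}$)
$\sqrt{6 - 2} Y{\left(11,m \right)} 16 = \sqrt{6 - 2} \frac{2 \left(5 + 11\right)}{7 + 2 \cdot 11} \cdot 16 = \sqrt{4} \cdot 2 \frac{1}{7 + 22} \cdot 16 \cdot 16 = 2 \cdot 2 \cdot \frac{1}{29} \cdot 16 \cdot 16 = 2 \cdot \frac{32}{29} \cdot 16 = \frac{64}{29} \cdot 16 = \frac{1024}{29}$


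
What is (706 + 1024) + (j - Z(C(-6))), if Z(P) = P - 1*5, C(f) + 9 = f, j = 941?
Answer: 2691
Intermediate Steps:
C(f) = -9 + f
Z(P) = -5 + P (Z(P) = P - 5 = -5 + P)
(706 + 1024) + (j - Z(C(-6))) = (706 + 1024) + (941 - (-5 + (-9 - 6))) = 1730 + (941 - (-5 - 15)) = 1730 + (941 - 1*(-20)) = 1730 + (941 + 20) = 1730 + 961 = 2691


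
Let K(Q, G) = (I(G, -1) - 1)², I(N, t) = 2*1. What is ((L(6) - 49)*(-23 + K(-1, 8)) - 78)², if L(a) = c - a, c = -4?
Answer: 1488400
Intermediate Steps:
I(N, t) = 2
K(Q, G) = 1 (K(Q, G) = (2 - 1)² = 1² = 1)
L(a) = -4 - a
((L(6) - 49)*(-23 + K(-1, 8)) - 78)² = (((-4 - 1*6) - 49)*(-23 + 1) - 78)² = (((-4 - 6) - 49)*(-22) - 78)² = ((-10 - 49)*(-22) - 78)² = (-59*(-22) - 78)² = (1298 - 78)² = 1220² = 1488400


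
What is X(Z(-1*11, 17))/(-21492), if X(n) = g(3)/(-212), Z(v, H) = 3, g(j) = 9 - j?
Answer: 1/759384 ≈ 1.3169e-6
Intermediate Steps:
X(n) = -3/106 (X(n) = (9 - 1*3)/(-212) = (9 - 3)*(-1/212) = 6*(-1/212) = -3/106)
X(Z(-1*11, 17))/(-21492) = -3/106/(-21492) = -3/106*(-1/21492) = 1/759384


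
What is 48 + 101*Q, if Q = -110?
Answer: -11062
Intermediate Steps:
48 + 101*Q = 48 + 101*(-110) = 48 - 11110 = -11062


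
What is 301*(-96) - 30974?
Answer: -59870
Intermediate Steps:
301*(-96) - 30974 = -28896 - 30974 = -59870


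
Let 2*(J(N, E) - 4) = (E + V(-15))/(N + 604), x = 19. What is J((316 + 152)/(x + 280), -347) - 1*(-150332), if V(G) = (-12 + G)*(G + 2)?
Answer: 1046939927/6964 ≈ 1.5034e+5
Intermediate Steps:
V(G) = (-12 + G)*(2 + G)
J(N, E) = 4 + (351 + E)/(2*(604 + N)) (J(N, E) = 4 + ((E + (-24 + (-15)² - 10*(-15)))/(N + 604))/2 = 4 + ((E + (-24 + 225 + 150))/(604 + N))/2 = 4 + ((E + 351)/(604 + N))/2 = 4 + ((351 + E)/(604 + N))/2 = 4 + (351 + E)/(2*(604 + N)))
J((316 + 152)/(x + 280), -347) - 1*(-150332) = (5183 - 347 + 8*((316 + 152)/(19 + 280)))/(2*(604 + (316 + 152)/(19 + 280))) - 1*(-150332) = (5183 - 347 + 8*(468/299))/(2*(604 + 468/299)) + 150332 = (5183 - 347 + 8*(468*(1/299)))/(2*(604 + 468*(1/299))) + 150332 = (5183 - 347 + 8*(36/23))/(2*(604 + 36/23)) + 150332 = (5183 - 347 + 288/23)/(2*(13928/23)) + 150332 = (½)*(23/13928)*(111516/23) + 150332 = 27879/6964 + 150332 = 1046939927/6964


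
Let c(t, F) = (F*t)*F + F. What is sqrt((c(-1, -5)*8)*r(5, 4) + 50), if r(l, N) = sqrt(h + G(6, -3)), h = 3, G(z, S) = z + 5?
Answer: sqrt(50 - 240*sqrt(14)) ≈ 29.12*I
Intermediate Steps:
G(z, S) = 5 + z
r(l, N) = sqrt(14) (r(l, N) = sqrt(3 + (5 + 6)) = sqrt(3 + 11) = sqrt(14))
c(t, F) = F + t*F**2 (c(t, F) = t*F**2 + F = F + t*F**2)
sqrt((c(-1, -5)*8)*r(5, 4) + 50) = sqrt((-5*(1 - 5*(-1))*8)*sqrt(14) + 50) = sqrt((-5*(1 + 5)*8)*sqrt(14) + 50) = sqrt((-5*6*8)*sqrt(14) + 50) = sqrt((-30*8)*sqrt(14) + 50) = sqrt(-240*sqrt(14) + 50) = sqrt(50 - 240*sqrt(14))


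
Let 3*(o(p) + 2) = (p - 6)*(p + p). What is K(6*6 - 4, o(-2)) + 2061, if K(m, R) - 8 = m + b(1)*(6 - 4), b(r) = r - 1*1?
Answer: 2101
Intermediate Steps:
o(p) = -2 + 2*p*(-6 + p)/3 (o(p) = -2 + ((p - 6)*(p + p))/3 = -2 + ((-6 + p)*(2*p))/3 = -2 + (2*p*(-6 + p))/3 = -2 + 2*p*(-6 + p)/3)
b(r) = -1 + r (b(r) = r - 1 = -1 + r)
K(m, R) = 8 + m (K(m, R) = 8 + (m + (-1 + 1)*(6 - 4)) = 8 + (m + 0*2) = 8 + (m + 0) = 8 + m)
K(6*6 - 4, o(-2)) + 2061 = (8 + (6*6 - 4)) + 2061 = (8 + (36 - 4)) + 2061 = (8 + 32) + 2061 = 40 + 2061 = 2101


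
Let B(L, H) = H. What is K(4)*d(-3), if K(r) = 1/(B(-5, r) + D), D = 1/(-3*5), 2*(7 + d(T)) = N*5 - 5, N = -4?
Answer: -585/118 ≈ -4.9576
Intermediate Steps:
d(T) = -39/2 (d(T) = -7 + (-4*5 - 5)/2 = -7 + (-20 - 5)/2 = -7 + (1/2)*(-25) = -7 - 25/2 = -39/2)
D = -1/15 (D = 1/(-15) = -1/15 ≈ -0.066667)
K(r) = 1/(-1/15 + r) (K(r) = 1/(r - 1/15) = 1/(-1/15 + r))
K(4)*d(-3) = (15/(-1 + 15*4))*(-39/2) = (15/(-1 + 60))*(-39/2) = (15/59)*(-39/2) = -585/118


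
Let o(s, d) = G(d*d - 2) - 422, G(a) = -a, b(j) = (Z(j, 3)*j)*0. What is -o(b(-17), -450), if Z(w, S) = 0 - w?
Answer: 202920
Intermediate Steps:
Z(w, S) = -w
b(j) = 0 (b(j) = ((-j)*j)*0 = -j²*0 = 0)
o(s, d) = -420 - d² (o(s, d) = -(d*d - 2) - 422 = -(d² - 2) - 422 = -(-2 + d²) - 422 = (2 - d²) - 422 = -420 - d²)
-o(b(-17), -450) = -(-420 - 1*(-450)²) = -(-420 - 1*202500) = -(-420 - 202500) = -1*(-202920) = 202920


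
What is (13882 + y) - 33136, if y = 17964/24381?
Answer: -52157090/2709 ≈ -19253.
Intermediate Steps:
y = 1996/2709 (y = 17964*(1/24381) = 1996/2709 ≈ 0.73680)
(13882 + y) - 33136 = (13882 + 1996/2709) - 33136 = 37608334/2709 - 33136 = -52157090/2709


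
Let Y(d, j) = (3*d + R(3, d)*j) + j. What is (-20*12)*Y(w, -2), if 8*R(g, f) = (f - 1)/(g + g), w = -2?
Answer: 1890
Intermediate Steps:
R(g, f) = (-1 + f)/(16*g) (R(g, f) = ((f - 1)/(g + g))/8 = ((-1 + f)/((2*g)))/8 = ((-1 + f)*(1/(2*g)))/8 = ((-1 + f)/(2*g))/8 = (-1 + f)/(16*g))
Y(d, j) = j + 3*d + j*(-1/48 + d/48) (Y(d, j) = (3*d + ((1/16)*(-1 + d)/3)*j) + j = (3*d + ((1/16)*(⅓)*(-1 + d))*j) + j = (3*d + (-1/48 + d/48)*j) + j = (3*d + j*(-1/48 + d/48)) + j = j + 3*d + j*(-1/48 + d/48))
(-20*12)*Y(w, -2) = (-20*12)*(3*(-2) + (47/48)*(-2) + (1/48)*(-2)*(-2)) = -240*(-6 - 47/24 + 1/12) = -240*(-63/8) = 1890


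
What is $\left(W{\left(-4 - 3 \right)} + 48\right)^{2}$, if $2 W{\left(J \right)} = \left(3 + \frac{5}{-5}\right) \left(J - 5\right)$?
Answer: $1296$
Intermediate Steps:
$W{\left(J \right)} = -5 + J$ ($W{\left(J \right)} = \frac{\left(3 + \frac{5}{-5}\right) \left(J - 5\right)}{2} = \frac{\left(3 + 5 \left(- \frac{1}{5}\right)\right) \left(-5 + J\right)}{2} = \frac{\left(3 - 1\right) \left(-5 + J\right)}{2} = \frac{2 \left(-5 + J\right)}{2} = \frac{-10 + 2 J}{2} = -5 + J$)
$\left(W{\left(-4 - 3 \right)} + 48\right)^{2} = \left(\left(-5 - 7\right) + 48\right)^{2} = \left(-12 + 48\right)^{2} = 36^{2} = 1296$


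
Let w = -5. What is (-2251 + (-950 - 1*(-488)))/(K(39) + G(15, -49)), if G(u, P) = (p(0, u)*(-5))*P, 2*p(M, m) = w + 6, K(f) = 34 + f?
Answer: -5426/391 ≈ -13.877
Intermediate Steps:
p(M, m) = 1/2 (p(M, m) = (-5 + 6)/2 = (1/2)*1 = 1/2)
G(u, P) = -5*P/2 (G(u, P) = ((1/2)*(-5))*P = -5*P/2)
(-2251 + (-950 - 1*(-488)))/(K(39) + G(15, -49)) = (-2251 + (-950 - 1*(-488)))/((34 + 39) - 5/2*(-49)) = (-2251 + (-950 + 488))/(73 + 245/2) = (-2251 - 462)/(391/2) = -2713*2/391 = -5426/391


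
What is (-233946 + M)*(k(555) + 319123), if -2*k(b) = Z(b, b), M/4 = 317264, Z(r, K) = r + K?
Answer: 329752922480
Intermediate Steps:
Z(r, K) = K + r
M = 1269056 (M = 4*317264 = 1269056)
k(b) = -b (k(b) = -(b + b)/2 = -b)
(-233946 + M)*(k(555) + 319123) = (-233946 + 1269056)*(-1*555 + 319123) = 1035110*(-555 + 319123) = 1035110*318568 = 329752922480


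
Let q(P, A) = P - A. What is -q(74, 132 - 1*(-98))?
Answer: 156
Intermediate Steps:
-q(74, 132 - 1*(-98)) = -(74 - (132 - 1*(-98))) = -(74 - (132 + 98)) = -(74 - 1*230) = -(74 - 230) = -1*(-156) = 156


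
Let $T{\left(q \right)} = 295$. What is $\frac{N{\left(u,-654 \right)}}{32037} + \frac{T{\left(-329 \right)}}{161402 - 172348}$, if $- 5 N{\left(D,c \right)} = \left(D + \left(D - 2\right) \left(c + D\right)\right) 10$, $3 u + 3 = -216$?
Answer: $- \frac{1201514099}{350677002} \approx -3.4263$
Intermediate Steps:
$u = -73$ ($u = -1 + \frac{1}{3} \left(-216\right) = -1 - 72 = -73$)
$N{\left(D,c \right)} = - 2 D - 2 \left(-2 + D\right) \left(D + c\right)$ ($N{\left(D,c \right)} = - \frac{\left(D + \left(D - 2\right) \left(c + D\right)\right) 10}{5} = - \frac{\left(D + \left(-2 + D\right) \left(D + c\right)\right) 10}{5} = - \frac{10 D + 10 \left(-2 + D\right) \left(D + c\right)}{5} = - 2 D - 2 \left(-2 + D\right) \left(D + c\right)$)
$\frac{N{\left(u,-654 \right)}}{32037} + \frac{T{\left(-329 \right)}}{161402 - 172348} = \frac{- 2 \left(-73\right)^{2} + 2 \left(-73\right) + 4 \left(-654\right) - \left(-146\right) \left(-654\right)}{32037} + \frac{295}{161402 - 172348} = \left(\left(-2\right) 5329 - 146 - 2616 - 95484\right) \frac{1}{32037} + \frac{295}{-10946} = \left(-10658 - 146 - 2616 - 95484\right) \frac{1}{32037} + 295 \left(- \frac{1}{10946}\right) = \left(-108904\right) \frac{1}{32037} - \frac{295}{10946} = - \frac{108904}{32037} - \frac{295}{10946} = - \frac{1201514099}{350677002}$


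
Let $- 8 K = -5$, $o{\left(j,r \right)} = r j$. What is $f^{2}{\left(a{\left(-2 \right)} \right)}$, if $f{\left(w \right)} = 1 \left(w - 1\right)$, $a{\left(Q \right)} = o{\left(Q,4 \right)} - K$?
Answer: $\frac{5929}{64} \approx 92.641$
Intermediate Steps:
$o{\left(j,r \right)} = j r$
$K = \frac{5}{8}$ ($K = \left(- \frac{1}{8}\right) \left(-5\right) = \frac{5}{8} \approx 0.625$)
$a{\left(Q \right)} = - \frac{5}{8} + 4 Q$ ($a{\left(Q \right)} = Q 4 - \frac{5}{8} = 4 Q - \frac{5}{8} = - \frac{5}{8} + 4 Q$)
$f{\left(w \right)} = -1 + w$ ($f{\left(w \right)} = 1 \left(-1 + w\right) = -1 + w$)
$f^{2}{\left(a{\left(-2 \right)} \right)} = \left(-1 + \left(- \frac{5}{8} + 4 \left(-2\right)\right)\right)^{2} = \left(-1 - \frac{69}{8}\right)^{2} = \left(- \frac{77}{8}\right)^{2} = \frac{5929}{64}$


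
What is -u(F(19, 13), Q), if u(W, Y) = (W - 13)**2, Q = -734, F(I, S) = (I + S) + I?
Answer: -1444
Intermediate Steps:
F(I, S) = S + 2*I
u(W, Y) = (-13 + W)**2
-u(F(19, 13), Q) = -(-13 + (13 + 2*19))**2 = -(-13 + (13 + 38))**2 = -(-13 + 51)**2 = -1*38**2 = -1*1444 = -1444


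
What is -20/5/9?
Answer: -4/9 ≈ -0.44444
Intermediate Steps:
-20/5/9 = -20/5*(⅑) = -5*⅘*(⅑) = -4*⅑ = -4/9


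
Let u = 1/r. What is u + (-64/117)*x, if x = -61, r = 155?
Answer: 605237/18135 ≈ 33.374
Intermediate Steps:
u = 1/155 ≈ 0.0064516
u + (-64/117)*x = 1/155 - 64/117*(-61) = 1/155 + 3904/117 = 605237/18135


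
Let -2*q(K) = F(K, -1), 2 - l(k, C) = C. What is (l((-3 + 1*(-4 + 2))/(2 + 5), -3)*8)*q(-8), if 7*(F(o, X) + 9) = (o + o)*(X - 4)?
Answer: -340/7 ≈ -48.571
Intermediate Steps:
l(k, C) = 2 - C
F(o, X) = -9 + 2*o*(-4 + X)/7 (F(o, X) = -9 + ((o + o)*(X - 4))/7 = -9 + ((2*o)*(-4 + X))/7 = -9 + (2*o*(-4 + X))/7 = -9 + 2*o*(-4 + X)/7)
q(K) = 9/2 + 5*K/7 (q(K) = -(-9 - 8*K/7 + (2/7)*(-1)*K)/2 = -(-9 - 8*K/7 - 2*K/7)/2 = -(-9 - 10*K/7)/2 = 9/2 + 5*K/7)
(l((-3 + 1*(-4 + 2))/(2 + 5), -3)*8)*q(-8) = ((2 - 1*(-3))*8)*(9/2 + (5/7)*(-8)) = ((2 + 3)*8)*(9/2 - 40/7) = (5*8)*(-17/14) = 40*(-17/14) = -340/7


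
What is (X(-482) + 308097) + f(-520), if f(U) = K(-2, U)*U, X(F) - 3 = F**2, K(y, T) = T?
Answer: 810824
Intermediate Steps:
X(F) = 3 + F**2
f(U) = U**2 (f(U) = U*U = U**2)
(X(-482) + 308097) + f(-520) = ((3 + (-482)**2) + 308097) + (-520)**2 = ((3 + 232324) + 308097) + 270400 = (232327 + 308097) + 270400 = 540424 + 270400 = 810824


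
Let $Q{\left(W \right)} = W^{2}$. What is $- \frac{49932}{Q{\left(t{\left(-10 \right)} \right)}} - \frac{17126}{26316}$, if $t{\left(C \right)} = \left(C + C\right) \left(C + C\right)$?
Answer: $- \frac{253385657}{263160000} \approx -0.96286$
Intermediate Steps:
$t{\left(C \right)} = 4 C^{2}$ ($t{\left(C \right)} = 2 C 2 C = 4 C^{2}$)
$- \frac{49932}{Q{\left(t{\left(-10 \right)} \right)}} - \frac{17126}{26316} = - \frac{49932}{\left(4 \left(-10\right)^{2}\right)^{2}} - \frac{17126}{26316} = - \frac{49932}{\left(4 \cdot 100\right)^{2}} - \frac{8563}{13158} = - \frac{49932}{400^{2}} - \frac{8563}{13158} = - \frac{49932}{160000} - \frac{8563}{13158} = \left(-49932\right) \frac{1}{160000} - \frac{8563}{13158} = - \frac{12483}{40000} - \frac{8563}{13158} = - \frac{253385657}{263160000}$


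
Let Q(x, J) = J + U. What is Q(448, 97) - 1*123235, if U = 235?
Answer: -122903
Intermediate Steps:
Q(x, J) = 235 + J (Q(x, J) = J + 235 = 235 + J)
Q(448, 97) - 1*123235 = (235 + 97) - 1*123235 = 332 - 123235 = -122903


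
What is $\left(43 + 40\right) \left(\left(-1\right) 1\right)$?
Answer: $-83$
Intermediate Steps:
$\left(43 + 40\right) \left(\left(-1\right) 1\right) = 83 \left(-1\right) = -83$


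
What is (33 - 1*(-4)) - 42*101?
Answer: -4205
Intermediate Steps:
(33 - 1*(-4)) - 42*101 = (33 + 4) - 4242 = 37 - 4242 = -4205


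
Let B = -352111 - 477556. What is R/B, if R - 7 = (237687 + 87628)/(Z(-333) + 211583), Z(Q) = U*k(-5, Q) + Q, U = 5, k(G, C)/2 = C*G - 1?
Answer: -384109/37814562526 ≈ -1.0158e-5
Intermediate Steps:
k(G, C) = -2 + 2*C*G (k(G, C) = 2*(C*G - 1) = 2*(-1 + C*G) = -2 + 2*C*G)
Z(Q) = -10 - 49*Q (Z(Q) = 5*(-2 + 2*Q*(-5)) + Q = 5*(-2 - 10*Q) + Q = (-10 - 50*Q) + Q = -10 - 49*Q)
R = 384109/45578 (R = 7 + (237687 + 87628)/((-10 - 49*(-333)) + 211583) = 7 + 325315/((-10 + 16317) + 211583) = 7 + 325315/(16307 + 211583) = 7 + 325315/227890 = 7 + 325315*(1/227890) = 7 + 65063/45578 = 384109/45578 ≈ 8.4275)
B = -829667
R/B = (384109/45578)/(-829667) = (384109/45578)*(-1/829667) = -384109/37814562526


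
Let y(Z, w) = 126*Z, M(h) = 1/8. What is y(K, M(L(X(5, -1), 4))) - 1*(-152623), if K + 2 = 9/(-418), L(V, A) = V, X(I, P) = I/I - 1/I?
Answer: 31844972/209 ≈ 1.5237e+5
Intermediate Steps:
X(I, P) = 1 - 1/I
M(h) = ⅛ (M(h) = 1*(⅛) = ⅛)
K = -845/418 (K = -2 + 9/(-418) = -2 + 9*(-1/418) = -2 - 9/418 = -845/418 ≈ -2.0215)
y(K, M(L(X(5, -1), 4))) - 1*(-152623) = 126*(-845/418) - 1*(-152623) = -53235/209 + 152623 = 31844972/209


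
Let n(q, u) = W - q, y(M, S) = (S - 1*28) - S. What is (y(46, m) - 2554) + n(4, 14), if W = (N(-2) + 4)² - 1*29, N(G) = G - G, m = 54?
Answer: -2599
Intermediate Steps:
N(G) = 0
y(M, S) = -28 (y(M, S) = (S - 28) - S = (-28 + S) - S = -28)
W = -13 (W = (0 + 4)² - 1*29 = 4² - 29 = 16 - 29 = -13)
n(q, u) = -13 - q
(y(46, m) - 2554) + n(4, 14) = (-28 - 2554) + (-13 - 1*4) = -2582 + (-13 - 4) = -2582 - 17 = -2599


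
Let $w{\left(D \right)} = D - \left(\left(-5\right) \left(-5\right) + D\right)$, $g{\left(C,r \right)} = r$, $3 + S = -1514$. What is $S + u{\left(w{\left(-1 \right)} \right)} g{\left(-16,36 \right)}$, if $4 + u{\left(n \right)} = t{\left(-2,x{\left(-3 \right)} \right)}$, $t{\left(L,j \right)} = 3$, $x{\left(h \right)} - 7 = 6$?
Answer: $-1553$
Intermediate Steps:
$S = -1517$ ($S = -3 - 1514 = -1517$)
$x{\left(h \right)} = 13$ ($x{\left(h \right)} = 7 + 6 = 13$)
$w{\left(D \right)} = -25$ ($w{\left(D \right)} = D - \left(25 + D\right) = -25$)
$u{\left(n \right)} = -1$ ($u{\left(n \right)} = -4 + 3 = -1$)
$S + u{\left(w{\left(-1 \right)} \right)} g{\left(-16,36 \right)} = -1517 - 36 = -1553$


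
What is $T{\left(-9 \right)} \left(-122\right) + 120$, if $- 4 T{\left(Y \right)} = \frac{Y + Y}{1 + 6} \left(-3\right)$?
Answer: $\frac{2487}{7} \approx 355.29$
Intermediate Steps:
$T{\left(Y \right)} = \frac{3 Y}{14}$ ($T{\left(Y \right)} = - \frac{\frac{Y + Y}{1 + 6} \left(-3\right)}{4} = - \frac{\frac{2 Y}{7} \left(-3\right)}{4} = - \frac{\left(- \frac{6}{7}\right) Y}{4} = \frac{3 Y}{14}$)
$T{\left(-9 \right)} \left(-122\right) + 120 = \frac{3}{14} \left(-9\right) \left(-122\right) + 120 = \left(- \frac{27}{14}\right) \left(-122\right) + 120 = \frac{1647}{7} + 120 = \frac{2487}{7}$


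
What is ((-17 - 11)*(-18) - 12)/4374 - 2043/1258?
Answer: -1386191/917082 ≈ -1.5115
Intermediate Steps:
((-17 - 11)*(-18) - 12)/4374 - 2043/1258 = (-28*(-18) - 12)*(1/4374) - 2043*1/1258 = (504 - 12)*(1/4374) - 2043/1258 = 492*(1/4374) - 2043/1258 = 82/729 - 2043/1258 = -1386191/917082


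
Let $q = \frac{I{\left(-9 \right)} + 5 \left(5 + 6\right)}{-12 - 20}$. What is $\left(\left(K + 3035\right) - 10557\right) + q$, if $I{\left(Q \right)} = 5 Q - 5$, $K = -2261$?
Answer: $- \frac{313061}{32} \approx -9783.2$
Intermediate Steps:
$I{\left(Q \right)} = -5 + 5 Q$
$q = - \frac{5}{32}$ ($q = \frac{\left(-5 + 5 \left(-9\right)\right) + 5 \left(5 + 6\right)}{-12 - 20} = \frac{\left(-5 - 45\right) + 5 \cdot 11}{-32} = \left(-50 + 55\right) \left(- \frac{1}{32}\right) = 5 \left(- \frac{1}{32}\right) = - \frac{5}{32} \approx -0.15625$)
$\left(\left(K + 3035\right) - 10557\right) + q = \left(\left(-2261 + 3035\right) - 10557\right) - \frac{5}{32} = \left(774 - 10557\right) - \frac{5}{32} = -9783 - \frac{5}{32} = - \frac{313061}{32}$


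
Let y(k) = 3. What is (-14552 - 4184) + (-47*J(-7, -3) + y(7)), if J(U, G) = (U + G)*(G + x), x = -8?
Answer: -23903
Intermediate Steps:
J(U, G) = (-8 + G)*(G + U) (J(U, G) = (U + G)*(G - 8) = (G + U)*(-8 + G) = (-8 + G)*(G + U))
(-14552 - 4184) + (-47*J(-7, -3) + y(7)) = (-14552 - 4184) + (-47*((-3)² - 8*(-3) - 8*(-7) - 3*(-7)) + 3) = -18736 + (-47*(9 + 24 + 56 + 21) + 3) = -18736 + (-47*110 + 3) = -18736 + (-5170 + 3) = -18736 - 5167 = -23903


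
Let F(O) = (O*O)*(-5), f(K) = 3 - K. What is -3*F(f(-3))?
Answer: 540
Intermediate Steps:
F(O) = -5*O² (F(O) = O²*(-5) = -5*O²)
-3*F(f(-3)) = -(-15)*(3 - 1*(-3))² = -(-15)*(3 + 3)² = -(-15)*6² = -(-15)*36 = -3*(-180) = 540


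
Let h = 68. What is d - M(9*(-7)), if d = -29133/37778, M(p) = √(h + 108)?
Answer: -2241/2906 - 4*√11 ≈ -14.038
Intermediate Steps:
M(p) = 4*√11 (M(p) = √(68 + 108) = √176 = 4*√11)
d = -2241/2906 (d = -29133*1/37778 = -2241/2906 ≈ -0.77116)
d - M(9*(-7)) = -2241/2906 - 4*√11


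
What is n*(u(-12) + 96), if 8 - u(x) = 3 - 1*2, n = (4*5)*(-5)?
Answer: -10300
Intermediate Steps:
n = -100 (n = 20*(-5) = -100)
u(x) = 7 (u(x) = 8 - (3 - 1*2) = 8 - (3 - 2) = 8 - 1*1 = 8 - 1 = 7)
n*(u(-12) + 96) = -100*(7 + 96) = -100*103 = -10300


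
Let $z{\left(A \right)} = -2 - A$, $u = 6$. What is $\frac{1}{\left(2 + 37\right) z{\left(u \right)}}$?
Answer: $- \frac{1}{312} \approx -0.0032051$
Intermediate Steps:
$\frac{1}{\left(2 + 37\right) z{\left(u \right)}} = \frac{1}{\left(2 + 37\right) \left(-2 - 6\right)} = \frac{1}{39 \left(-2 - 6\right)} = \frac{1}{39 \left(-8\right)} = \frac{1}{-312} = - \frac{1}{312}$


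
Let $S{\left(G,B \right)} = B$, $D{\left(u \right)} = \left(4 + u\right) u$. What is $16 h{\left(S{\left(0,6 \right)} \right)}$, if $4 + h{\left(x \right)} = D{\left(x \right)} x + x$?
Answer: $5792$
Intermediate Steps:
$D{\left(u \right)} = u \left(4 + u\right)$
$h{\left(x \right)} = -4 + x + x^{2} \left(4 + x\right)$ ($h{\left(x \right)} = -4 + \left(x \left(4 + x\right) x + x\right) = -4 + \left(x^{2} \left(4 + x\right) + x\right) = -4 + \left(x + x^{2} \left(4 + x\right)\right) = -4 + x + x^{2} \left(4 + x\right)$)
$16 h{\left(S{\left(0,6 \right)} \right)} = 16 \left(-4 + 6 + 6^{2} \left(4 + 6\right)\right) = 16 \left(-4 + 6 + 36 \cdot 10\right) = 16 \left(-4 + 6 + 360\right) = 16 \cdot 362 = 5792$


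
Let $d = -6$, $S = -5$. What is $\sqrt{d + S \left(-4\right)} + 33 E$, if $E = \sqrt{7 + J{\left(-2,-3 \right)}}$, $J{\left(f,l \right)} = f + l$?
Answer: $\sqrt{14} + 33 \sqrt{2} \approx 50.411$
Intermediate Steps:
$E = \sqrt{2}$ ($E = \sqrt{7 - 5} = \sqrt{2} \approx 1.4142$)
$\sqrt{d + S \left(-4\right)} + 33 E = \sqrt{-6 - -20} + 33 \sqrt{2} = \sqrt{-6 + 20} + 33 \sqrt{2} = \sqrt{14} + 33 \sqrt{2}$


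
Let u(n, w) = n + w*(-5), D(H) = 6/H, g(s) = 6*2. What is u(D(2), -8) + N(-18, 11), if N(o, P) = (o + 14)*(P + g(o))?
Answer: -49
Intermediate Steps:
g(s) = 12
u(n, w) = n - 5*w
N(o, P) = (12 + P)*(14 + o) (N(o, P) = (o + 14)*(P + 12) = (14 + o)*(12 + P) = (12 + P)*(14 + o))
u(D(2), -8) + N(-18, 11) = (6/2 - 5*(-8)) + (168 + 12*(-18) + 14*11 + 11*(-18)) = (6*(½) + 40) + (168 - 216 + 154 - 198) = (3 + 40) - 92 = 43 - 92 = -49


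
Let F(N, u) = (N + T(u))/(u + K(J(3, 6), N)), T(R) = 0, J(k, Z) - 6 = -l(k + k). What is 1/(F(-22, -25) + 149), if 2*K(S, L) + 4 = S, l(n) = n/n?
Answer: 49/7345 ≈ 0.0066712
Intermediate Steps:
l(n) = 1
J(k, Z) = 5 (J(k, Z) = 6 - 1*1 = 6 - 1 = 5)
K(S, L) = -2 + S/2
F(N, u) = N/(½ + u) (F(N, u) = (N + 0)/(u + (-2 + (½)*5)) = N/(u + (-2 + 5/2)) = N/(u + ½) = N/(½ + u))
1/(F(-22, -25) + 149) = 1/(2*(-22)/(1 + 2*(-25)) + 149) = 1/(2*(-22)/(1 - 50) + 149) = 1/(2*(-22)/(-49) + 149) = 1/(2*(-22)*(-1/49) + 149) = 1/(44/49 + 149) = 1/(7345/49) = 49/7345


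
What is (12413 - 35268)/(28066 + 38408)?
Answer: -22855/66474 ≈ -0.34382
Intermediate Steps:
(12413 - 35268)/(28066 + 38408) = -22855/66474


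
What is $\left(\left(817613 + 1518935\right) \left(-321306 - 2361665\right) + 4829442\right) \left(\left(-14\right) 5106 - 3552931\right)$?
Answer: $22721043345032870390$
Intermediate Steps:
$\left(\left(817613 + 1518935\right) \left(-321306 - 2361665\right) + 4829442\right) \left(\left(-14\right) 5106 - 3552931\right) = \left(2336548 \left(-2682971\right) + 4829442\right) \left(-71484 - 3552931\right) = \left(-6268890524108 + 4829442\right) \left(-3624415\right) = \left(-6268885694666\right) \left(-3624415\right) = 22721043345032870390$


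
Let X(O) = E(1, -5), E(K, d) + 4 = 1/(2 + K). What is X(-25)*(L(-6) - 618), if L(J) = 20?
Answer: 6578/3 ≈ 2192.7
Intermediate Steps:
E(K, d) = -4 + 1/(2 + K)
X(O) = -11/3 (X(O) = (-7 - 4*1)/(2 + 1) = (-7 - 4)/3 = (⅓)*(-11) = -11/3)
X(-25)*(L(-6) - 618) = -11*(20 - 618)/3 = -11/3*(-598) = 6578/3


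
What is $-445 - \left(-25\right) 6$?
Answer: $-295$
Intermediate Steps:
$-445 - \left(-25\right) 6 = -445 - -150 = -445 + 150 = -295$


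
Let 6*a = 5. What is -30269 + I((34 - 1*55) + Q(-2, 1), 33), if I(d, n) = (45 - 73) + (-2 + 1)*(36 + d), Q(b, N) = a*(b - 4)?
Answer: -30307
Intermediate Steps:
a = 5/6 (a = (1/6)*5 = 5/6 ≈ 0.83333)
Q(b, N) = -10/3 + 5*b/6 (Q(b, N) = 5*(b - 4)/6 = 5*(-4 + b)/6 = -10/3 + 5*b/6)
I(d, n) = -64 - d (I(d, n) = -28 - (36 + d) = -28 + (-36 - d) = -64 - d)
-30269 + I((34 - 1*55) + Q(-2, 1), 33) = -30269 + (-64 - ((34 - 1*55) + (-10/3 + (5/6)*(-2)))) = -30269 + (-64 - ((34 - 55) + (-10/3 - 5/3))) = -30269 + (-64 - (-21 - 5)) = -30269 + (-64 - 1*(-26)) = -30269 + (-64 + 26) = -30269 - 38 = -30307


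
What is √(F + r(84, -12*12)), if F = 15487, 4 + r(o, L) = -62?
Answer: √15421 ≈ 124.18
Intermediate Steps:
r(o, L) = -66 (r(o, L) = -4 - 62 = -66)
√(F + r(84, -12*12)) = √(15487 - 66) = √15421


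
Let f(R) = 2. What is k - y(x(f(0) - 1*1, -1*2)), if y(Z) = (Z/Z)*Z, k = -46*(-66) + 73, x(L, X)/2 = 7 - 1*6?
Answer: 3107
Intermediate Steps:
x(L, X) = 2 (x(L, X) = 2*(7 - 1*6) = 2*(7 - 6) = 2*1 = 2)
k = 3109 (k = 3036 + 73 = 3109)
y(Z) = Z (y(Z) = 1*Z = Z)
k - y(x(f(0) - 1*1, -1*2)) = 3109 - 1*2 = 3109 - 2 = 3107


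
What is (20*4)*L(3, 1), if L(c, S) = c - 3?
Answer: 0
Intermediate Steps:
L(c, S) = -3 + c
(20*4)*L(3, 1) = (20*4)*(-3 + 3) = 80*0 = 0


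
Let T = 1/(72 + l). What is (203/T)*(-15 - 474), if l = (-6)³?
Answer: 14294448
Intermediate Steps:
l = -216
T = -1/144 (T = 1/(72 - 216) = 1/(-144) = -1/144 ≈ -0.0069444)
(203/T)*(-15 - 474) = (203/(-1/144))*(-15 - 474) = (203*(-144))*(-489) = -29232*(-489) = 14294448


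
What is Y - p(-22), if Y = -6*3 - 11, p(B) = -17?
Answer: -12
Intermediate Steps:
Y = -29 (Y = -18 - 11 = -29)
Y - p(-22) = -29 - 1*(-17) = -29 + 17 = -12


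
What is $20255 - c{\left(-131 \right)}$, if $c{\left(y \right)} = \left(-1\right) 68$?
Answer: $20323$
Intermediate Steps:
$c{\left(y \right)} = -68$
$20255 - c{\left(-131 \right)} = 20255 - -68 = 20255 + 68 = 20323$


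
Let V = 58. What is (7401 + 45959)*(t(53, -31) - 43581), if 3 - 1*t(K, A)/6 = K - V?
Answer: -2322920880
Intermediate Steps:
t(K, A) = 366 - 6*K (t(K, A) = 18 - 6*(K - 1*58) = 18 - 6*(K - 58) = 18 - 6*(-58 + K) = 18 + (348 - 6*K) = 366 - 6*K)
(7401 + 45959)*(t(53, -31) - 43581) = (7401 + 45959)*((366 - 6*53) - 43581) = 53360*((366 - 318) - 43581) = 53360*(48 - 43581) = 53360*(-43533) = -2322920880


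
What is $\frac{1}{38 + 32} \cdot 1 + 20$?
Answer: $\frac{1401}{70} \approx 20.014$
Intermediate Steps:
$\frac{1}{38 + 32} \cdot 1 + 20 = \frac{1}{70} \cdot 1 + 20 = \frac{1}{70} + 20 = \frac{1401}{70}$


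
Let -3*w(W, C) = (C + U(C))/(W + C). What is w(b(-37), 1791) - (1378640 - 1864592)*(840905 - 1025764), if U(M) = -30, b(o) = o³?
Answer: -4389400538725429/48862 ≈ -8.9833e+10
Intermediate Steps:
w(W, C) = -(-30 + C)/(3*(C + W)) (w(W, C) = -(C - 30)/(3*(W + C)) = -(-30 + C)/(3*(C + W)))
w(b(-37), 1791) - (1378640 - 1864592)*(840905 - 1025764) = (10 - ⅓*1791)/(1791 + (-37)³) - (1378640 - 1864592)*(840905 - 1025764) = (10 - 597)/(1791 - 50653) - (-485952)*(-184859) = -587/(-48862) - 1*89832600768 = -1/48862*(-587) - 89832600768 = 587/48862 - 89832600768 = -4389400538725429/48862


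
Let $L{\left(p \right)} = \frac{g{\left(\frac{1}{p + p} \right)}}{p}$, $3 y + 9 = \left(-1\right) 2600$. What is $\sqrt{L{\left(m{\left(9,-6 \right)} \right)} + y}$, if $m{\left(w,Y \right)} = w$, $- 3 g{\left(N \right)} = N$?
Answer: $\frac{i \sqrt{2535954}}{54} \approx 29.49 i$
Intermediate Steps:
$g{\left(N \right)} = - \frac{N}{3}$
$y = - \frac{2609}{3}$ ($y = -3 + \frac{\left(-1\right) 2600}{3} = -3 + \frac{1}{3} \left(-2600\right) = -3 - \frac{2600}{3} = - \frac{2609}{3} \approx -869.67$)
$L{\left(p \right)} = - \frac{1}{6 p^{2}}$ ($L{\left(p \right)} = \frac{\left(- \frac{1}{3}\right) \frac{1}{p + p}}{p} = \frac{\left(- \frac{1}{3}\right) \frac{1}{2 p}}{p} = \frac{\left(- \frac{1}{6}\right) \frac{1}{p}}{p} = - \frac{1}{6 p^{2}}$)
$\sqrt{L{\left(m{\left(9,-6 \right)} \right)} + y} = \sqrt{- \frac{1}{6 \cdot 81} - \frac{2609}{3}} = \sqrt{\left(- \frac{1}{6}\right) \frac{1}{81} - \frac{2609}{3}} = \sqrt{- \frac{1}{486} - \frac{2609}{3}} = \sqrt{- \frac{422659}{486}} = \frac{i \sqrt{2535954}}{54}$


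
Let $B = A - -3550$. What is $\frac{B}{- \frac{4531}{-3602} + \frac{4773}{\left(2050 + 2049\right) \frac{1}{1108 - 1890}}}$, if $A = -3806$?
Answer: $\frac{3779737088}{13425842003} \approx 0.28153$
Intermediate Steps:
$B = -256$ ($B = -3806 - -3550 = -3806 + 3550 = -256$)
$\frac{B}{- \frac{4531}{-3602} + \frac{4773}{\left(2050 + 2049\right) \frac{1}{1108 - 1890}}} = - \frac{256}{- \frac{4531}{-3602} + \frac{4773}{\left(2050 + 2049\right) \frac{1}{1108 - 1890}}} = - \frac{256}{\left(-4531\right) \left(- \frac{1}{3602}\right) + \frac{4773}{4099 \frac{1}{-782}}} = - \frac{256}{\frac{4531}{3602} + \frac{4773}{4099 \left(- \frac{1}{782}\right)}} = - \frac{256}{\frac{4531}{3602} + \frac{4773}{- \frac{4099}{782}}} = - \frac{256}{\frac{4531}{3602} + 4773 \left(- \frac{782}{4099}\right)} = - \frac{256}{\frac{4531}{3602} - \frac{3732486}{4099}} = - \frac{256}{- \frac{13425842003}{14764598}} = \left(-256\right) \left(- \frac{14764598}{13425842003}\right) = \frac{3779737088}{13425842003}$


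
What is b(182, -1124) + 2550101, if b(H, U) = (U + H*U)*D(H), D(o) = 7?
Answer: 1110257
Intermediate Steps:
b(H, U) = 7*U + 7*H*U (b(H, U) = (U + H*U)*7 = 7*U + 7*H*U)
b(182, -1124) + 2550101 = 7*(-1124)*(1 + 182) + 2550101 = 7*(-1124)*183 + 2550101 = -1439844 + 2550101 = 1110257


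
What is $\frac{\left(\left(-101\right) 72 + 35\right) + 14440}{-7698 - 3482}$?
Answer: $- \frac{7203}{11180} \approx -0.64428$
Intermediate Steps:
$\frac{\left(\left(-101\right) 72 + 35\right) + 14440}{-7698 - 3482} = \frac{\left(-7272 + 35\right) + 14440}{-11180} = \left(-7237 + 14440\right) \left(- \frac{1}{11180}\right) = 7203 \left(- \frac{1}{11180}\right) = - \frac{7203}{11180}$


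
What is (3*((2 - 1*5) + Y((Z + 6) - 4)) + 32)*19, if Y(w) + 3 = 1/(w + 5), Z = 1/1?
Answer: 2185/8 ≈ 273.13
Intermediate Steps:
Z = 1
Y(w) = -3 + 1/(5 + w) (Y(w) = -3 + 1/(w + 5) = -3 + 1/(5 + w))
(3*((2 - 1*5) + Y((Z + 6) - 4)) + 32)*19 = (3*((2 - 1*5) + (-14 - 3*((1 + 6) - 4))/(5 + ((1 + 6) - 4))) + 32)*19 = (3*((2 - 5) + (-14 - 3*(7 - 4))/(5 + (7 - 4))) + 32)*19 = (3*(-3 + (-14 - 3*3)/(5 + 3)) + 32)*19 = (3*(-3 + (-14 - 9)/8) + 32)*19 = (3*(-3 + (⅛)*(-23)) + 32)*19 = (3*(-3 - 23/8) + 32)*19 = (3*(-47/8) + 32)*19 = (-141/8 + 32)*19 = (115/8)*19 = 2185/8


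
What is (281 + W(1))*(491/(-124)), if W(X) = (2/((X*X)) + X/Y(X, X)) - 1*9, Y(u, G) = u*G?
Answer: -135025/124 ≈ -1088.9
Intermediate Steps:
Y(u, G) = G*u
W(X) = -9 + 1/X + 2/X² (W(X) = (2/((X*X)) + X/((X*X))) - 1*9 = (2/(X²) + X/(X²)) - 9 = (2/X² + X/X²) - 9 = (2/X² + 1/X) - 9 = (1/X + 2/X²) - 9 = -9 + 1/X + 2/X²)
(281 + W(1))*(491/(-124)) = (281 + (-9 + 1/1 + 2/1²))*(491/(-124)) = (281 + (-9 + 1 + 2*1))*(491*(-1/124)) = (281 + (-9 + 1 + 2))*(-491/124) = (281 - 6)*(-491/124) = 275*(-491/124) = -135025/124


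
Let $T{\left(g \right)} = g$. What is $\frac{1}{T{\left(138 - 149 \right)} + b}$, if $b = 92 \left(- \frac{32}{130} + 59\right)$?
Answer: $\frac{65}{350633} \approx 0.00018538$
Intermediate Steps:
$b = \frac{351348}{65}$ ($b = 92 \left(\left(-32\right) \frac{1}{130} + 59\right) = 92 \left(- \frac{16}{65} + 59\right) = 92 \cdot \frac{3819}{65} = \frac{351348}{65} \approx 5405.4$)
$\frac{1}{T{\left(138 - 149 \right)} + b} = \frac{1}{\left(138 - 149\right) + \frac{351348}{65}} = \frac{1}{-11 + \frac{351348}{65}} = \frac{1}{\frac{350633}{65}} = \frac{65}{350633}$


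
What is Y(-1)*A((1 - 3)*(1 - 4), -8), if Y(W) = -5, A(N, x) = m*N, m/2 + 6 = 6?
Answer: 0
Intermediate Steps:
m = 0 (m = -12 + 2*6 = -12 + 12 = 0)
A(N, x) = 0 (A(N, x) = 0*N = 0)
Y(-1)*A((1 - 3)*(1 - 4), -8) = -5*0 = 0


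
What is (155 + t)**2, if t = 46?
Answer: 40401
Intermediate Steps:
(155 + t)**2 = (155 + 46)**2 = 201**2 = 40401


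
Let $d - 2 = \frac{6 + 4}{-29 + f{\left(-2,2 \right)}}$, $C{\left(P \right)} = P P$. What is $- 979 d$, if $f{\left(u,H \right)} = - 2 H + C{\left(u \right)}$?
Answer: $- \frac{46992}{29} \approx -1620.4$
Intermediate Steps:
$C{\left(P \right)} = P^{2}$
$f{\left(u,H \right)} = u^{2} - 2 H$ ($f{\left(u,H \right)} = - 2 H + u^{2} = u^{2} - 2 H$)
$d = \frac{48}{29}$ ($d = 2 + \frac{6 + 4}{-29 + \left(\left(-2\right)^{2} - 4\right)} = 2 + \frac{10}{-29 + \left(4 - 4\right)} = 2 + \frac{10}{-29 + 0} = 2 + \frac{10}{-29} = 2 + 10 \left(- \frac{1}{29}\right) = 2 - \frac{10}{29} = \frac{48}{29} \approx 1.6552$)
$- 979 d = \left(-979\right) \frac{48}{29} = - \frac{46992}{29}$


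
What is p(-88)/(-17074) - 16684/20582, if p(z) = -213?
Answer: -140239325/175708534 ≈ -0.79814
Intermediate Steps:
p(-88)/(-17074) - 16684/20582 = -213/(-17074) - 16684/20582 = -213*(-1/17074) - 16684*1/20582 = 213/17074 - 8342/10291 = -140239325/175708534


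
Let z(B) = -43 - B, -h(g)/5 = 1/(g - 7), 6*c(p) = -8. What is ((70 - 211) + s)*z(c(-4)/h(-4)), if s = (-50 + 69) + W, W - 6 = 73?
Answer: 25843/15 ≈ 1722.9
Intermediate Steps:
W = 79 (W = 6 + 73 = 79)
c(p) = -4/3 (c(p) = (⅙)*(-8) = -4/3)
s = 98 (s = (-50 + 69) + 79 = 19 + 79 = 98)
h(g) = -5/(-7 + g) (h(g) = -5/(g - 7) = -5/(-7 + g))
((70 - 211) + s)*z(c(-4)/h(-4)) = ((70 - 211) + 98)*(-43 - (-4)/(3*((-5/(-7 - 4))))) = (-141 + 98)*(-43 - (-4)/(3*((-5/(-11))))) = -43*(-43 - (-4)/(3*((-5*(-1/11))))) = -43*(-43 - (-4)/(3*5/11)) = -43*(-43 - (-4)*11/(3*5)) = -43*(-43 - 1*(-44/15)) = -43*(-43 + 44/15) = -43*(-601/15) = 25843/15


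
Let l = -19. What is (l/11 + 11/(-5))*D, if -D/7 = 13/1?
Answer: 19656/55 ≈ 357.38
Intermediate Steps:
D = -91 (D = -91/1 = -91 ≈ -91.000)
(l/11 + 11/(-5))*D = (-19/11 + 11/(-5))*(-91) = (-19*1/11 + 11*(-⅕))*(-91) = (-19/11 - 11/5)*(-91) = -216/55*(-91) = 19656/55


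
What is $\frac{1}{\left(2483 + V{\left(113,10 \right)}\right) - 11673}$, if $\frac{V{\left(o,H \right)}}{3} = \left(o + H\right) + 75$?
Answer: $- \frac{1}{8596} \approx -0.00011633$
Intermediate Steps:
$V{\left(o,H \right)} = 225 + 3 H + 3 o$ ($V{\left(o,H \right)} = 3 \left(\left(o + H\right) + 75\right) = 3 \left(\left(H + o\right) + 75\right) = 3 \left(75 + H + o\right) = 225 + 3 H + 3 o$)
$\frac{1}{\left(2483 + V{\left(113,10 \right)}\right) - 11673} = \frac{1}{\left(2483 + \left(225 + 3 \cdot 10 + 3 \cdot 113\right)\right) - 11673} = \frac{1}{\left(2483 + \left(225 + 30 + 339\right)\right) - 11673} = \frac{1}{\left(2483 + 594\right) - 11673} = \frac{1}{3077 - 11673} = \frac{1}{-8596} = - \frac{1}{8596}$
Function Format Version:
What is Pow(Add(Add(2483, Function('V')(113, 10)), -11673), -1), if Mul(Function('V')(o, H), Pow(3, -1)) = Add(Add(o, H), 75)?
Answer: Rational(-1, 8596) ≈ -0.00011633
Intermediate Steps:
Function('V')(o, H) = Add(225, Mul(3, H), Mul(3, o)) (Function('V')(o, H) = Mul(3, Add(Add(o, H), 75)) = Mul(3, Add(Add(H, o), 75)) = Mul(3, Add(75, H, o)) = Add(225, Mul(3, H), Mul(3, o)))
Pow(Add(Add(2483, Function('V')(113, 10)), -11673), -1) = Pow(Add(Add(2483, Add(225, Mul(3, 10), Mul(3, 113))), -11673), -1) = Pow(Add(Add(2483, Add(225, 30, 339)), -11673), -1) = Pow(Add(Add(2483, 594), -11673), -1) = Pow(Add(3077, -11673), -1) = Pow(-8596, -1) = Rational(-1, 8596)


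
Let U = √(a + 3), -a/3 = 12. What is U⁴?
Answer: 1089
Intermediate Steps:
a = -36 (a = -3*12 = -36)
U = I*√33 (U = √(-36 + 3) = √(-33) = I*√33 ≈ 5.7446*I)
U⁴ = (I*√33)⁴ = 1089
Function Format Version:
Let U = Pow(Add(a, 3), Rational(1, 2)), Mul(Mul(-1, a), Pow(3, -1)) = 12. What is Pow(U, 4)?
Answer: 1089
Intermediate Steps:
a = -36 (a = Mul(-3, 12) = -36)
U = Mul(I, Pow(33, Rational(1, 2))) (U = Pow(Add(-36, 3), Rational(1, 2)) = Pow(-33, Rational(1, 2)) = Mul(I, Pow(33, Rational(1, 2))) ≈ Mul(5.7446, I))
Pow(U, 4) = Pow(Mul(I, Pow(33, Rational(1, 2))), 4) = 1089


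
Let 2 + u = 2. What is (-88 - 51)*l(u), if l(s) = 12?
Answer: -1668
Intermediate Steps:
u = 0 (u = -2 + 2 = 0)
(-88 - 51)*l(u) = (-88 - 51)*12 = -139*12 = -1668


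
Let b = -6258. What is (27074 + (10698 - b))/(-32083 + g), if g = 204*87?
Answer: -8806/2867 ≈ -3.0715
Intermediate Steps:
g = 17748
(27074 + (10698 - b))/(-32083 + g) = (27074 + (10698 - 1*(-6258)))/(-32083 + 17748) = (27074 + (10698 + 6258))/(-14335) = (27074 + 16956)*(-1/14335) = 44030*(-1/14335) = -8806/2867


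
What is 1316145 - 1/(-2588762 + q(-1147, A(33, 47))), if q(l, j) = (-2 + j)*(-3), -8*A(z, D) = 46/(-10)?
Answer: 136287221438845/103550309 ≈ 1.3161e+6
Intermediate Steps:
A(z, D) = 23/40 (A(z, D) = -23/(4*(-10)) = -23*(-1)/(4*10) = -⅛*(-23/5) = 23/40)
q(l, j) = 6 - 3*j
1316145 - 1/(-2588762 + q(-1147, A(33, 47))) = 1316145 - 1/(-2588762 + (6 - 3*23/40)) = 1316145 - 1/(-2588762 + (6 - 69/40)) = 1316145 - 1/(-2588762 + 171/40) = 1316145 - 1/(-103550309/40) = 1316145 - 1*(-40/103550309) = 1316145 + 40/103550309 = 136287221438845/103550309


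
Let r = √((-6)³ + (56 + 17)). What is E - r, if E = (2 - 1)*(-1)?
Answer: -1 - I*√143 ≈ -1.0 - 11.958*I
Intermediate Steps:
r = I*√143 (r = √(-216 + 73) = √(-143) = I*√143 ≈ 11.958*I)
E = -1 (E = 1*(-1) = -1)
E - r = -1 - I*√143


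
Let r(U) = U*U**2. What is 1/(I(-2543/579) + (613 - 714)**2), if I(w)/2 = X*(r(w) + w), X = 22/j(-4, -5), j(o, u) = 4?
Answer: 194104539/1789785538769 ≈ 0.00010845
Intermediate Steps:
r(U) = U**3
X = 11/2 (X = 22/4 = 22*(1/4) = 11/2 ≈ 5.5000)
I(w) = 11*w + 11*w**3 (I(w) = 2*(11*(w**3 + w)/2) = 2*(11*(w + w**3)/2) = 2*(11*w/2 + 11*w**3/2) = 11*w + 11*w**3)
1/(I(-2543/579) + (613 - 714)**2) = 1/(11*(-2543/579)*(1 + (-2543/579)**2) + (613 - 714)**2) = 1/(11*(-2543*1/579)*(1 + (-2543*1/579)**2) + (-101)**2) = 1/(11*(-2543/579)*(1 + (-2543/579)**2) + 10201) = 1/(11*(-2543/579)*(1 + 6466849/335241) + 10201) = 1/(11*(-2543/579)*(6802090/335241) + 10201) = 1/(-190274863570/194104539 + 10201) = 1/(1789785538769/194104539) = 194104539/1789785538769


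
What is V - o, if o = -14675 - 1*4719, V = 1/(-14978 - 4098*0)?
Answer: 290483331/14978 ≈ 19394.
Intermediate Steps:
V = -1/14978 (V = 1/(-14978 + 0) = 1/(-14978) = -1/14978 ≈ -6.6765e-5)
o = -19394 (o = -14675 - 4719 = -19394)
V - o = -1/14978 - 1*(-19394) = -1/14978 + 19394 = 290483331/14978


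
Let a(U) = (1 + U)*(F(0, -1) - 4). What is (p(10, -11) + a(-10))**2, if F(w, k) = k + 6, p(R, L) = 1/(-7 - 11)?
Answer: 26569/324 ≈ 82.003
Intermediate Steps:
p(R, L) = -1/18 (p(R, L) = 1/(-18) = -1/18)
F(w, k) = 6 + k
a(U) = 1 + U (a(U) = (1 + U)*((6 - 1) - 4) = (1 + U)*(5 - 4) = (1 + U)*1 = 1 + U)
(p(10, -11) + a(-10))**2 = (-1/18 + (1 - 10))**2 = (-1/18 - 9)**2 = (-163/18)**2 = 26569/324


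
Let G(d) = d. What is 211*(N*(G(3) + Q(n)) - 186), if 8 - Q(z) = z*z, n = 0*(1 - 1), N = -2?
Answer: -43888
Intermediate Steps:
n = 0 (n = 0*0 = 0)
Q(z) = 8 - z² (Q(z) = 8 - z*z = 8 - z²)
211*(N*(G(3) + Q(n)) - 186) = 211*(-2*(3 + (8 - 1*0²)) - 186) = 211*(-2*(3 + (8 - 1*0)) - 186) = 211*(-2*(3 + (8 + 0)) - 186) = 211*(-2*(3 + 8) - 186) = 211*(-2*11 - 186) = 211*(-22 - 186) = 211*(-208) = -43888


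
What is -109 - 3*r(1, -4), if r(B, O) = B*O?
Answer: -97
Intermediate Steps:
-109 - 3*r(1, -4) = -109 - 3*(-4) = -109 + 12 = -97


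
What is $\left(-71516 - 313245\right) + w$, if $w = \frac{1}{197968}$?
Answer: $- \frac{76170365647}{197968} \approx -3.8476 \cdot 10^{5}$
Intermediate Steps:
$w = \frac{1}{197968} \approx 5.0513 \cdot 10^{-6}$
$\left(-71516 - 313245\right) + w = \left(-71516 - 313245\right) + \frac{1}{197968} = -384761 + \frac{1}{197968} = - \frac{76170365647}{197968}$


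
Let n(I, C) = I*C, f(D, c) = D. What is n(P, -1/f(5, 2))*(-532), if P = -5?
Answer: -532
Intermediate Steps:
n(I, C) = C*I
n(P, -1/f(5, 2))*(-532) = (-1/5*(-5))*(-532) = (-1*1/5*(-5))*(-532) = -1/5*(-5)*(-532) = 1*(-532) = -532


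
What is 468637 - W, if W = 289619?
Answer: 179018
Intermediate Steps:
468637 - W = 468637 - 1*289619 = 468637 - 289619 = 179018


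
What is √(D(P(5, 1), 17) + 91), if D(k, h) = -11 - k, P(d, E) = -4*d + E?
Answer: 3*√11 ≈ 9.9499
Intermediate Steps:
P(d, E) = E - 4*d
√(D(P(5, 1), 17) + 91) = √((-11 - (1 - 4*5)) + 91) = √((-11 - (1 - 20)) + 91) = √((-11 - 1*(-19)) + 91) = √((-11 + 19) + 91) = √(8 + 91) = √99 = 3*√11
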